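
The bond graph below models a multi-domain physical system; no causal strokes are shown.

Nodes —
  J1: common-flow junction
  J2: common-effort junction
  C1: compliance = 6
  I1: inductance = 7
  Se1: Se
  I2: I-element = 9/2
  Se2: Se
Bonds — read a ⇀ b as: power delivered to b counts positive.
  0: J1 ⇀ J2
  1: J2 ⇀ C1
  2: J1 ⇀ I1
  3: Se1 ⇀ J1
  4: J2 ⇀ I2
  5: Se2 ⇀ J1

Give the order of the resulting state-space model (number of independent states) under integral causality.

#3 stroke at J1  (Se1: effort source, stroke at far end)
#5 stroke at J1  (Se2 fixes effort; stroke away)
#1 stroke at J2  (C1: C, integral causality)
#0 stroke at J1  (0-jn J2 has e-setter on 1)
#4 stroke at I2  (0-jn J2 has e-setter on 1)
#2 stroke at I1  (J1 needs exactly one f-in)

3  (C1, I1, I2 all integral)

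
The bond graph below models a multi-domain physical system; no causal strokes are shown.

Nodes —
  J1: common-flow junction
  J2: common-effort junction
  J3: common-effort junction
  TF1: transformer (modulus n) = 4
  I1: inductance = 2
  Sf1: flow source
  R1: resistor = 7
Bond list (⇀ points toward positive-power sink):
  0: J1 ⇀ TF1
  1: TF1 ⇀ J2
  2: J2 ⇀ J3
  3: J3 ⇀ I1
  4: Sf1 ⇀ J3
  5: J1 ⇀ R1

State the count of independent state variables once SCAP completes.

#4 →Sf1  (Sf1 fixes flow; stroke at Sf1)
#3 →I1  (prefer integral on I1)
#2 →J3  (closing 0-jn rule on J3)
#1 →J2  (J2 needs exactly one e-in)
#0 →TF1  (TF1 one-in-one-out from 1)
#5 →J1  (J1: bond 0 brought flow, rest push out)

1  (I1 all integral)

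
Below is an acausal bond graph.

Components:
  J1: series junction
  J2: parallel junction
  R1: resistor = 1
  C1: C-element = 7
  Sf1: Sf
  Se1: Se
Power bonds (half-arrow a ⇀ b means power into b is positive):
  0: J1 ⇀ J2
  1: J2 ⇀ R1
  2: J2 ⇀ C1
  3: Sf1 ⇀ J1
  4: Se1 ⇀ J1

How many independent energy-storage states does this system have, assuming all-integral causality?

1  (C1 all integral)

bond 3 stroke→Sf1  (source Sf1 imposes f)
bond 4 stroke→J1  (Se1 (Se) sets effort on bond)
bond 0 stroke→J1  (1-jn J1 has f-setter on 3)
bond 2 stroke→J2  (C1 integral (e out))
bond 1 stroke→R1  (J2: bond 2 brought effort, rest push out)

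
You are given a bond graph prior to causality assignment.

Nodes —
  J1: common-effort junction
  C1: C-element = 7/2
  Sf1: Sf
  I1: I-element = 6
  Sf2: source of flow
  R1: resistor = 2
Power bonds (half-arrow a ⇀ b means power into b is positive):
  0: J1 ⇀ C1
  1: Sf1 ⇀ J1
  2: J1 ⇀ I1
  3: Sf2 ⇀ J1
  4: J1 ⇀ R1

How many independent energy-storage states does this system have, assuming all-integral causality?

2  (C1, I1 all integral)

#1 stroke→Sf1  (source Sf1 imposes f)
#3 stroke→Sf2  (Sf2 fixes flow; stroke at Sf2)
#0 stroke→J1  (C1: C, integral causality)
#2 stroke→I1  (J1 effort already set via bond 0)
#4 stroke→R1  (common-e at J1 fixed by 0)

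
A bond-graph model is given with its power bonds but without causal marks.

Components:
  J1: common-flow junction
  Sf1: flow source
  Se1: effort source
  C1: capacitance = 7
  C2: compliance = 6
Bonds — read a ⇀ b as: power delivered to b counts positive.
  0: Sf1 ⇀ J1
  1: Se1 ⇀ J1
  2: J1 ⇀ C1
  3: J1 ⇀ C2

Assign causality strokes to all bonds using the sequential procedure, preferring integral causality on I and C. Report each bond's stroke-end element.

bond 0 |Sf1  (Sf1: flow source, stroke at near end)
bond 1 |J1  (Se1 (Se) sets effort on bond)
bond 2 |J1  (J1 flow already set via bond 0)
bond 3 |J1  (common-f at J1 fixed by 0)

b0 stroke→Sf1
b1 stroke→J1
b2 stroke→J1
b3 stroke→J1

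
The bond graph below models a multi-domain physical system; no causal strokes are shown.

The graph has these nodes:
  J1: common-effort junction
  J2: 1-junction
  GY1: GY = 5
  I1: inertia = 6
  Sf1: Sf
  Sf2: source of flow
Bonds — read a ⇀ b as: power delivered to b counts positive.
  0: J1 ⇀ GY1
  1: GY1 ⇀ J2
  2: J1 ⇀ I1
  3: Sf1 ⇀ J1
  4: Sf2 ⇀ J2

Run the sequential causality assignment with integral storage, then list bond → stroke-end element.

b3 stroke at Sf1  (source Sf1 imposes f)
b4 stroke at Sf2  (Sf2 (Sf) sets flow on bond)
b1 stroke at J2  (1-jn J2 has f-setter on 4)
b0 stroke at J1  (GY GY1: same side as bond 1)
b2 stroke at I1  (J1: bond 0 brought effort, rest push out)

β0 stroke at J1
β1 stroke at J2
β2 stroke at I1
β3 stroke at Sf1
β4 stroke at Sf2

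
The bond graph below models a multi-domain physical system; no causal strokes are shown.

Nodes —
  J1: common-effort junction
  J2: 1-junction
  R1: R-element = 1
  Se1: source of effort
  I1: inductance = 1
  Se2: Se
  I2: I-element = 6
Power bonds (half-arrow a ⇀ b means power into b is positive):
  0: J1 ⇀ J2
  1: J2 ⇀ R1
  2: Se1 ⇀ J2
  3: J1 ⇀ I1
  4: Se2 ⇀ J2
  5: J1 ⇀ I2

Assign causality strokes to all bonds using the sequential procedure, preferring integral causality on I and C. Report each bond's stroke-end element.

#2 |J2  (Se1 fixes effort; stroke away)
#4 |J2  (source Se2 imposes e)
#3 |I1  (I1: I, integral causality)
#5 |I2  (I2 integral (f out))
#0 |J1  (J1: last free bond brings effort in)
#1 |J2  (J2: bond 0 brought flow, rest push out)

bond 0 →J1
bond 1 →J2
bond 2 →J2
bond 3 →I1
bond 4 →J2
bond 5 →I2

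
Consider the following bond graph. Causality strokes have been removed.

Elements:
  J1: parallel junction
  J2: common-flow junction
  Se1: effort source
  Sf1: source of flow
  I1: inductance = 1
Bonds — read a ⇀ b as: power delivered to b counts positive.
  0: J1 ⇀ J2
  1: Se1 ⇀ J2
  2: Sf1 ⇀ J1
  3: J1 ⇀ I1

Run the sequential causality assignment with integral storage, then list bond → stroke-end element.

#0 →J1
#1 →J2
#2 →Sf1
#3 →I1

b1 stroke at J2  (Se1: effort source, stroke at far end)
b2 stroke at Sf1  (Sf1 (Sf) sets flow on bond)
b0 stroke at J1  (only one flow-in slot at J2)
b3 stroke at I1  (J1: bond 0 brought effort, rest push out)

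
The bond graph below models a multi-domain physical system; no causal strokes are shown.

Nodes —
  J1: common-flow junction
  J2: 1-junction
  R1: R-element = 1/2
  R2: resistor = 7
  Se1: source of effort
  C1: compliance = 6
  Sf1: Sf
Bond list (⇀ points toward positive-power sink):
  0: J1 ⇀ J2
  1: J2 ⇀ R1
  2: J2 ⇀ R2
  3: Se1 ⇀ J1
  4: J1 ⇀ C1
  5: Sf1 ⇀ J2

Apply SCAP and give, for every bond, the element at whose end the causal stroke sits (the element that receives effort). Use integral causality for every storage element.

#3 stroke at J1  (Se1 fixes effort; stroke away)
#5 stroke at Sf1  (Sf1 fixes flow; stroke at Sf1)
#0 stroke at J2  (common-f at J2 fixed by 5)
#1 stroke at J2  (J2 flow already set via bond 5)
#2 stroke at J2  (J2: bond 5 brought flow, rest push out)
#4 stroke at J1  (common-f at J1 fixed by 0)

#0 →J2
#1 →J2
#2 →J2
#3 →J1
#4 →J1
#5 →Sf1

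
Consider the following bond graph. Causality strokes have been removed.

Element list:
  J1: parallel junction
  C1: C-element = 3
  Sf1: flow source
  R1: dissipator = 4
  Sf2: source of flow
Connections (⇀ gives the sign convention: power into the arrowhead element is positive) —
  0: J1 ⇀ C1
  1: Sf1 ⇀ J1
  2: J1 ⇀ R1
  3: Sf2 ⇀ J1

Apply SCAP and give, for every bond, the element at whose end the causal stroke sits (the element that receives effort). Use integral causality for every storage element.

β1 |Sf1  (Sf1: flow source, stroke at near end)
β3 |Sf2  (source Sf2 imposes f)
β0 |J1  (C1 integral (e out))
β2 |R1  (J1 effort already set via bond 0)

β0 |J1
β1 |Sf1
β2 |R1
β3 |Sf2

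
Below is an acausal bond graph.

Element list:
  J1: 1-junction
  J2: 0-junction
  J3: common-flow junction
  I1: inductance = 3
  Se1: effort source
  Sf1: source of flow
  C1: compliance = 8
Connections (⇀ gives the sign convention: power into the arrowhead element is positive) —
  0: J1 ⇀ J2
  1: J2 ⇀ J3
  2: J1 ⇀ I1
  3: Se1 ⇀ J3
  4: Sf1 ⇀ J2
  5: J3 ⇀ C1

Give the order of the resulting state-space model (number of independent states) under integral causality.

2  (C1, I1 all integral)

bond 3 →J3  (Se1: effort source, stroke at far end)
bond 4 →Sf1  (Sf1: flow source, stroke at near end)
bond 2 →I1  (I1 outputs flow p/I1)
bond 0 →J1  (J1 flow already set via bond 2)
bond 1 →J2  (J2 needs exactly one e-in)
bond 5 →J3  (1-jn J3 has f-setter on 1)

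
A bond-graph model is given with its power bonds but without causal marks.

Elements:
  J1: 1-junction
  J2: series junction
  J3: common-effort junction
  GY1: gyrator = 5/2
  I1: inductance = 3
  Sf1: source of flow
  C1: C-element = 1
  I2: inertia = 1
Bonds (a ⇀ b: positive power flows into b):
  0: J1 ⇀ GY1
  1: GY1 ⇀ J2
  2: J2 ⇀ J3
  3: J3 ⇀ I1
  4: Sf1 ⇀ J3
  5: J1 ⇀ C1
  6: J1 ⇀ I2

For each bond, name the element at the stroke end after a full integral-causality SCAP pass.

β0 stroke at J1
β1 stroke at J2
β2 stroke at J3
β3 stroke at I1
β4 stroke at Sf1
β5 stroke at J1
β6 stroke at I2

#4 stroke→Sf1  (Sf1 fixes flow; stroke at Sf1)
#3 stroke→I1  (I1 outputs flow p/I1)
#2 stroke→J3  (closing 0-jn rule on J3)
#1 stroke→J2  (1-jn J2 has f-setter on 2)
#0 stroke→J1  (GY1: gyrator matches bond 1)
#5 stroke→J1  (prefer integral on C1)
#6 stroke→I2  (closing 1-jn rule on J1)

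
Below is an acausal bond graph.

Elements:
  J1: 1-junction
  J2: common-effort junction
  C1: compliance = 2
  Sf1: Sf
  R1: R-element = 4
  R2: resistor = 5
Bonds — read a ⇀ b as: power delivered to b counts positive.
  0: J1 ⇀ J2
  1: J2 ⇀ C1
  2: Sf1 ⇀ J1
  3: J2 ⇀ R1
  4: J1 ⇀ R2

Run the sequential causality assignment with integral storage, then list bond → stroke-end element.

bond 0 →J1
bond 1 →J2
bond 2 →Sf1
bond 3 →R1
bond 4 →J1

β2 stroke→Sf1  (Sf1 (Sf) sets flow on bond)
β0 stroke→J1  (common-f at J1 fixed by 2)
β4 stroke→J1  (J1 flow already set via bond 2)
β1 stroke→J2  (prefer integral on C1)
β3 stroke→R1  (0-jn J2 has e-setter on 1)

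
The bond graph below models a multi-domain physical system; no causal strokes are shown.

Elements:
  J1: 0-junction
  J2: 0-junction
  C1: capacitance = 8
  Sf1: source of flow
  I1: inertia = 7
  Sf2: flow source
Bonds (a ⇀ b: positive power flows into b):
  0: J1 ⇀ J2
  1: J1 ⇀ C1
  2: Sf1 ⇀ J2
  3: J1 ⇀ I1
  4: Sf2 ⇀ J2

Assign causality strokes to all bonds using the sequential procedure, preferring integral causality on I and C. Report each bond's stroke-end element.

bond 2 stroke→Sf1  (Sf1: flow source, stroke at near end)
bond 4 stroke→Sf2  (source Sf2 imposes f)
bond 0 stroke→J2  (closing 0-jn rule on J2)
bond 1 stroke→J1  (C1 integral (e out))
bond 3 stroke→I1  (J1: bond 1 brought effort, rest push out)

b0 stroke at J2
b1 stroke at J1
b2 stroke at Sf1
b3 stroke at I1
b4 stroke at Sf2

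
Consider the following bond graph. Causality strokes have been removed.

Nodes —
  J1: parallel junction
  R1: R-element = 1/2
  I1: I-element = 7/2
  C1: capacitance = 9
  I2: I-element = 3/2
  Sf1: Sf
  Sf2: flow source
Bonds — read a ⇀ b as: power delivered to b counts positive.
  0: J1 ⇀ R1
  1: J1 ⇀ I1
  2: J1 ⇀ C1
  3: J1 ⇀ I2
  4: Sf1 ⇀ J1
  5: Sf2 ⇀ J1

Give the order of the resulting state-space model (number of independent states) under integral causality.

bond 4 →Sf1  (Sf1 fixes flow; stroke at Sf1)
bond 5 →Sf2  (Sf2: flow source, stroke at near end)
bond 1 →I1  (I1 integral (f out))
bond 2 →J1  (C1 outputs effort q/C1)
bond 0 →R1  (J1 effort already set via bond 2)
bond 3 →I2  (J1 effort already set via bond 2)

3  (C1, I1, I2 all integral)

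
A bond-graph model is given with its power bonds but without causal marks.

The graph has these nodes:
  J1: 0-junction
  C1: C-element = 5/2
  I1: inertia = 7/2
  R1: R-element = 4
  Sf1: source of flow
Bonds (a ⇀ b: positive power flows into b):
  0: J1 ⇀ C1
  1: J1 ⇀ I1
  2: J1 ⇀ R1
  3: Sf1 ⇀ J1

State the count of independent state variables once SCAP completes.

2  (C1, I1 all integral)

b3 stroke at Sf1  (Sf1 (Sf) sets flow on bond)
b0 stroke at J1  (prefer integral on C1)
b1 stroke at I1  (J1 effort already set via bond 0)
b2 stroke at R1  (J1: bond 0 brought effort, rest push out)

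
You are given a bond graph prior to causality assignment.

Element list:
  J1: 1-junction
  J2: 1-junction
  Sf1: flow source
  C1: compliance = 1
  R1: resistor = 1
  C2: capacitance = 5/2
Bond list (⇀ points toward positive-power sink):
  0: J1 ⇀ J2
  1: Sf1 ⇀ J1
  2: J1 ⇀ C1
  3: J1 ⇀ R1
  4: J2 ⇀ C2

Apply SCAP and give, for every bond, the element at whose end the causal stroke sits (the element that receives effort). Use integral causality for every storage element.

bond 0 stroke→J1
bond 1 stroke→Sf1
bond 2 stroke→J1
bond 3 stroke→J1
bond 4 stroke→J2

#1 stroke at Sf1  (Sf1: flow source, stroke at near end)
#0 stroke at J1  (J1 flow already set via bond 1)
#2 stroke at J1  (J1 flow already set via bond 1)
#3 stroke at J1  (J1 flow already set via bond 1)
#4 stroke at J2  (common-f at J2 fixed by 0)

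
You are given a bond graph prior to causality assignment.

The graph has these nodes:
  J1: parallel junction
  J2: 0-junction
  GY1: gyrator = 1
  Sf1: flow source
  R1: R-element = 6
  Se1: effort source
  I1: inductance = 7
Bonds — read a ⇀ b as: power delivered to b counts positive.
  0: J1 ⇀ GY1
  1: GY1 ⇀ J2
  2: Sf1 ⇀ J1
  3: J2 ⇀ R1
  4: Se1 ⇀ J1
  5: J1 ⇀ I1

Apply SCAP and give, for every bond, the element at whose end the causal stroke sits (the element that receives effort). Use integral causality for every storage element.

#2 stroke→Sf1  (Sf1 fixes flow; stroke at Sf1)
#4 stroke→J1  (Se1 (Se) sets effort on bond)
#0 stroke→GY1  (common-e at J1 fixed by 4)
#5 stroke→I1  (J1 effort already set via bond 4)
#1 stroke→GY1  (through GY1, causality inverts; strokes same side of GY1)
#3 stroke→J2  (only one effort-in slot at J2)

bond 0 |GY1
bond 1 |GY1
bond 2 |Sf1
bond 3 |J2
bond 4 |J1
bond 5 |I1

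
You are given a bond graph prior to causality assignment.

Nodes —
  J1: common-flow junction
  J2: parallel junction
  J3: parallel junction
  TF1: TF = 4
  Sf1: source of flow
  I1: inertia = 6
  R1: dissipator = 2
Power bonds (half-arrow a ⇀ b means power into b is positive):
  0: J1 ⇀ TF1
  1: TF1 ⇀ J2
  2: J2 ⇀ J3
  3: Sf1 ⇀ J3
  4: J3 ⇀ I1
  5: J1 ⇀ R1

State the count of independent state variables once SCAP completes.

#3 →Sf1  (Sf1 fixes flow; stroke at Sf1)
#4 →I1  (I1: I, integral causality)
#2 →J3  (J3: last free bond brings effort in)
#1 →J2  (only one effort-in slot at J2)
#0 →TF1  (TF1: transformer flips bond 1)
#5 →J1  (1-jn J1 has f-setter on 0)

1  (I1 all integral)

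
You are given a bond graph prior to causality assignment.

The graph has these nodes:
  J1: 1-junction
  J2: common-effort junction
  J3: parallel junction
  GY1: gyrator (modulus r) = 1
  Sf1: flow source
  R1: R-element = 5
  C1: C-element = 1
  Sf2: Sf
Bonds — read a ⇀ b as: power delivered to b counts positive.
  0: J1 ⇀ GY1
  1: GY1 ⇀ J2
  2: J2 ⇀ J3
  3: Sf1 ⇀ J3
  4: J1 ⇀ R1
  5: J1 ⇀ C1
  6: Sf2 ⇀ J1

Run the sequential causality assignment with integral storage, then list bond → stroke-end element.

b3 stroke at Sf1  (Sf1 (Sf) sets flow on bond)
b6 stroke at Sf2  (Sf2: flow source, stroke at near end)
b0 stroke at J1  (J1: bond 6 brought flow, rest push out)
b4 stroke at J1  (J1 flow already set via bond 6)
b5 stroke at J1  (J1: bond 6 brought flow, rest push out)
b2 stroke at J3  (J3: last free bond brings effort in)
b1 stroke at J2  (GY1 both-in/both-out from 0)

#0 →J1
#1 →J2
#2 →J3
#3 →Sf1
#4 →J1
#5 →J1
#6 →Sf2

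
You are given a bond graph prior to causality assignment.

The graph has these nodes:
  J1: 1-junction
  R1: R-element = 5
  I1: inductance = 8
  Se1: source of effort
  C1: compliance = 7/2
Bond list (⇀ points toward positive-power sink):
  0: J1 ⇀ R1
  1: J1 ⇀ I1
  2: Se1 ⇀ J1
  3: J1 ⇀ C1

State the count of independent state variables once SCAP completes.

2  (C1, I1 all integral)

#2 stroke at J1  (Se1 fixes effort; stroke away)
#1 stroke at I1  (I1: I, integral causality)
#0 stroke at J1  (J1: bond 1 brought flow, rest push out)
#3 stroke at J1  (J1 flow already set via bond 1)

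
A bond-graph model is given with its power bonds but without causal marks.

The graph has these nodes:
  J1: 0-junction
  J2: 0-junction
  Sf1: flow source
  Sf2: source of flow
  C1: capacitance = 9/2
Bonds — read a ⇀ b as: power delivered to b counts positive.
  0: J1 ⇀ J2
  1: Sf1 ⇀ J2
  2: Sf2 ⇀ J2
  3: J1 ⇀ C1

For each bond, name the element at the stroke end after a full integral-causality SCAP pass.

bond 1 stroke at Sf1  (Sf1 (Sf) sets flow on bond)
bond 2 stroke at Sf2  (Sf2 (Sf) sets flow on bond)
bond 0 stroke at J2  (J2 needs exactly one e-in)
bond 3 stroke at J1  (closing 0-jn rule on J1)

#0 |J2
#1 |Sf1
#2 |Sf2
#3 |J1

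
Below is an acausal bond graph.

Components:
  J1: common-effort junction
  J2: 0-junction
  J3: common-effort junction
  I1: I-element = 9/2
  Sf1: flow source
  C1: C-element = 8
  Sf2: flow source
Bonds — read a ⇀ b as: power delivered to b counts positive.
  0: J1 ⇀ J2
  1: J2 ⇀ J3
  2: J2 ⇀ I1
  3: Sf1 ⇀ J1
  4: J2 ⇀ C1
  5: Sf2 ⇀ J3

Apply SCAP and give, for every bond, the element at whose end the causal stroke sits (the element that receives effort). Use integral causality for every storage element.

b0 |J1
b1 |J3
b2 |I1
b3 |Sf1
b4 |J2
b5 |Sf2

b3 stroke→Sf1  (source Sf1 imposes f)
b5 stroke→Sf2  (Sf2 (Sf) sets flow on bond)
b0 stroke→J1  (only one effort-in slot at J1)
b1 stroke→J3  (closing 0-jn rule on J3)
b2 stroke→I1  (prefer integral on I1)
b4 stroke→J2  (closing 0-jn rule on J2)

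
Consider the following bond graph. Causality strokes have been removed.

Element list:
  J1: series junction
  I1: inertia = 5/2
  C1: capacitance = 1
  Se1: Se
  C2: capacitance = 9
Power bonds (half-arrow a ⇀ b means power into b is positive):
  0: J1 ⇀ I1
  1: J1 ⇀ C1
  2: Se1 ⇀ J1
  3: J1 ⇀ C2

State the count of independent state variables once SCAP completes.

b2 stroke→J1  (Se1 fixes effort; stroke away)
b0 stroke→I1  (prefer integral on I1)
b1 stroke→J1  (1-jn J1 has f-setter on 0)
b3 stroke→J1  (J1 flow already set via bond 0)

3  (C1, C2, I1 all integral)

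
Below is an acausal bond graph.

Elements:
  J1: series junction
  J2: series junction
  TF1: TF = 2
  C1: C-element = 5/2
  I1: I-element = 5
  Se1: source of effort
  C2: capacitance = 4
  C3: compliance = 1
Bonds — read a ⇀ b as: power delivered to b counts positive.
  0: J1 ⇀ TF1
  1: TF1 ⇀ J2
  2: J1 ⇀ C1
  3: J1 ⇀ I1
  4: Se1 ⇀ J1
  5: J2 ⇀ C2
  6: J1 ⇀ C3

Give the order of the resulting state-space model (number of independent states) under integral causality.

4  (C1, C2, C3, I1 all integral)

#4 →J1  (Se1 (Se) sets effort on bond)
#2 →J1  (prefer integral on C1)
#3 →I1  (I1 integral (f out))
#0 →J1  (common-f at J1 fixed by 3)
#6 →J1  (J1: bond 3 brought flow, rest push out)
#1 →TF1  (TF1 one-in-one-out from 0)
#5 →J2  (J2 flow already set via bond 1)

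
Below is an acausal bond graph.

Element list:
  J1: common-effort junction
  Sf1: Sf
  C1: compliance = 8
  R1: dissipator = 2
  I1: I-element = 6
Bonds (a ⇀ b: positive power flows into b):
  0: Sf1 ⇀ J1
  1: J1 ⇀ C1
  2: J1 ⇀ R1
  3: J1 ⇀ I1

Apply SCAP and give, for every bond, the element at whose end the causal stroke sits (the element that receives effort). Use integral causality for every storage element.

β0 →Sf1
β1 →J1
β2 →R1
β3 →I1

b0 →Sf1  (Sf1 fixes flow; stroke at Sf1)
b1 →J1  (C1: C, integral causality)
b2 →R1  (J1: bond 1 brought effort, rest push out)
b3 →I1  (J1 effort already set via bond 1)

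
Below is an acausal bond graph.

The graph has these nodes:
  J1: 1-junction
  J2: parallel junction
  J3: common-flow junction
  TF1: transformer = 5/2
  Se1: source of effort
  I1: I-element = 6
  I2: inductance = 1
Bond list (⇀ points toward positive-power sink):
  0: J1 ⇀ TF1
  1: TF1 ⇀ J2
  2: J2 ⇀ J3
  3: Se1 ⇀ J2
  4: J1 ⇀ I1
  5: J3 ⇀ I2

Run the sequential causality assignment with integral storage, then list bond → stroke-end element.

β3 |J2  (Se1 fixes effort; stroke away)
β1 |TF1  (0-jn J2 has e-setter on 3)
β2 |J3  (J2 effort already set via bond 3)
β5 |I2  (J3: last free bond brings flow in)
β0 |J1  (TF1: transformer flips bond 1)
β4 |I1  (J1: last free bond brings flow in)

#0 |J1
#1 |TF1
#2 |J3
#3 |J2
#4 |I1
#5 |I2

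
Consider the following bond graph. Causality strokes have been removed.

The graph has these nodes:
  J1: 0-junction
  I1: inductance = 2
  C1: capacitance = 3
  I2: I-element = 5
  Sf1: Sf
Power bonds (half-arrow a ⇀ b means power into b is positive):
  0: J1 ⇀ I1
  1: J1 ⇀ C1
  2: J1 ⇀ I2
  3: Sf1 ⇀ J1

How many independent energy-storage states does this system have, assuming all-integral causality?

3  (C1, I1, I2 all integral)

bond 3 →Sf1  (Sf1 fixes flow; stroke at Sf1)
bond 0 →I1  (prefer integral on I1)
bond 1 →J1  (prefer integral on C1)
bond 2 →I2  (0-jn J1 has e-setter on 1)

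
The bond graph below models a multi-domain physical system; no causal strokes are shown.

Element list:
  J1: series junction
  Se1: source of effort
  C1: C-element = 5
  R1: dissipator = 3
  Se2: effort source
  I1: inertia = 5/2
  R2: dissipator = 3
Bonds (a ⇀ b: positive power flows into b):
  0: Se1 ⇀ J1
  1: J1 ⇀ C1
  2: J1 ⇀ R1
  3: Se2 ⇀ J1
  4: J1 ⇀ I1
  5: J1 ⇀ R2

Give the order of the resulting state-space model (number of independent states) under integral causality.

β0 stroke at J1  (Se1 fixes effort; stroke away)
β3 stroke at J1  (source Se2 imposes e)
β1 stroke at J1  (prefer integral on C1)
β4 stroke at I1  (I1 integral (f out))
β2 stroke at J1  (J1: bond 4 brought flow, rest push out)
β5 stroke at J1  (1-jn J1 has f-setter on 4)

2  (C1, I1 all integral)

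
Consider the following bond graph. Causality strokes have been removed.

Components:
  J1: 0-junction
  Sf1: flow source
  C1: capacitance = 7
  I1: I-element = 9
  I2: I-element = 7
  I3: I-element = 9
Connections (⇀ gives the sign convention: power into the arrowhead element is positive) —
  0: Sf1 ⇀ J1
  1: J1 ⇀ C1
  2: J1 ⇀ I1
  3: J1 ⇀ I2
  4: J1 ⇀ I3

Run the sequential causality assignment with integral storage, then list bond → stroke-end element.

b0 stroke at Sf1  (Sf1 (Sf) sets flow on bond)
b1 stroke at J1  (prefer integral on C1)
b2 stroke at I1  (common-e at J1 fixed by 1)
b3 stroke at I2  (J1: bond 1 brought effort, rest push out)
b4 stroke at I3  (J1: bond 1 brought effort, rest push out)

bond 0 |Sf1
bond 1 |J1
bond 2 |I1
bond 3 |I2
bond 4 |I3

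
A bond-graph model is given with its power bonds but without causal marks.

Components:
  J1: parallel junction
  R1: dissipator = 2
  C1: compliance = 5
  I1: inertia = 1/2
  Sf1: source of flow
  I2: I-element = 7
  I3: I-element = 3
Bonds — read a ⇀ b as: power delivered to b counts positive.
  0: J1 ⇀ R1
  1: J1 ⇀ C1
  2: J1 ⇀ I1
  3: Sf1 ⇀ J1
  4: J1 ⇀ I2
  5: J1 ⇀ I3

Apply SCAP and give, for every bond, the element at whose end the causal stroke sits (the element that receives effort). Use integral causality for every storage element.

β3 stroke→Sf1  (source Sf1 imposes f)
β1 stroke→J1  (C1: C, integral causality)
β0 stroke→R1  (0-jn J1 has e-setter on 1)
β2 stroke→I1  (J1: bond 1 brought effort, rest push out)
β4 stroke→I2  (J1: bond 1 brought effort, rest push out)
β5 stroke→I3  (J1: bond 1 brought effort, rest push out)

bond 0 |R1
bond 1 |J1
bond 2 |I1
bond 3 |Sf1
bond 4 |I2
bond 5 |I3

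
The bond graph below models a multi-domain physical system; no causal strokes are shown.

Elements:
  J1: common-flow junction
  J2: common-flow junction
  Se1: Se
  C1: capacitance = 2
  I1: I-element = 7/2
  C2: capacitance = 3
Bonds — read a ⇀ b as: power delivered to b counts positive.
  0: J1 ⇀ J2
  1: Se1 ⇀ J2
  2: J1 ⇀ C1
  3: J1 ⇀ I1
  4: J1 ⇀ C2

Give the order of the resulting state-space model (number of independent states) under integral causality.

b1 stroke at J2  (Se1 fixes effort; stroke away)
b0 stroke at J1  (closing 1-jn rule on J2)
b2 stroke at J1  (prefer integral on C1)
b3 stroke at I1  (I1: I, integral causality)
b4 stroke at J1  (J1 flow already set via bond 3)

3  (C1, C2, I1 all integral)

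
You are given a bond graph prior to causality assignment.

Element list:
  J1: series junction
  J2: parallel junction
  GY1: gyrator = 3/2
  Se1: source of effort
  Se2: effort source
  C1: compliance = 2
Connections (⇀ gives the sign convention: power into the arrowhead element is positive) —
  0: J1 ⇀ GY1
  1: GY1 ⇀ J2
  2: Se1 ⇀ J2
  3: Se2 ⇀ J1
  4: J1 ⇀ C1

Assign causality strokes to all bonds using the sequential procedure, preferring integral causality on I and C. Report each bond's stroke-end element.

#2 stroke→J2  (Se1 fixes effort; stroke away)
#3 stroke→J1  (Se2 fixes effort; stroke away)
#1 stroke→GY1  (J2: bond 2 brought effort, rest push out)
#0 stroke→GY1  (GY1: gyrator matches bond 1)
#4 stroke→J1  (J1: bond 0 brought flow, rest push out)

β0 |GY1
β1 |GY1
β2 |J2
β3 |J1
β4 |J1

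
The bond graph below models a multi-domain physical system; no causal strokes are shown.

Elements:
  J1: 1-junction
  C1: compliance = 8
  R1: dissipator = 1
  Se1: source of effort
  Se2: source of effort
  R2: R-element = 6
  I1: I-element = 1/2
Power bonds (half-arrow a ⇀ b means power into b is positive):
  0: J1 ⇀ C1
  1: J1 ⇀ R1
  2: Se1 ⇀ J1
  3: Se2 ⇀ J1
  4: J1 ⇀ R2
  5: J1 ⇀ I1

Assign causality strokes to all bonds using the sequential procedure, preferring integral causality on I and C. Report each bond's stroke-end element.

bond 0 stroke→J1
bond 1 stroke→J1
bond 2 stroke→J1
bond 3 stroke→J1
bond 4 stroke→J1
bond 5 stroke→I1

β2 stroke→J1  (Se1 (Se) sets effort on bond)
β3 stroke→J1  (Se2 fixes effort; stroke away)
β0 stroke→J1  (C1 outputs effort q/C1)
β5 stroke→I1  (prefer integral on I1)
β1 stroke→J1  (1-jn J1 has f-setter on 5)
β4 stroke→J1  (J1: bond 5 brought flow, rest push out)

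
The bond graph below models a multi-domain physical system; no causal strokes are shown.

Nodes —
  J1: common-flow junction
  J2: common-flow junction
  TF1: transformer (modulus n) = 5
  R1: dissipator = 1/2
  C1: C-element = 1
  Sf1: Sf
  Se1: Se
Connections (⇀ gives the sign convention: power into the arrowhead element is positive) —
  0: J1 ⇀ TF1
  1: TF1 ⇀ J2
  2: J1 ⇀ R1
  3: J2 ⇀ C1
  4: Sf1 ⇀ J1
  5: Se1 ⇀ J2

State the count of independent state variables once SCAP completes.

bond 4 stroke at Sf1  (Sf1 fixes flow; stroke at Sf1)
bond 5 stroke at J2  (source Se1 imposes e)
bond 0 stroke at J1  (J1: bond 4 brought flow, rest push out)
bond 2 stroke at J1  (J1: bond 4 brought flow, rest push out)
bond 1 stroke at TF1  (through TF1, causality passes straight; one stroke at TF1)
bond 3 stroke at J2  (common-f at J2 fixed by 1)

1  (C1 all integral)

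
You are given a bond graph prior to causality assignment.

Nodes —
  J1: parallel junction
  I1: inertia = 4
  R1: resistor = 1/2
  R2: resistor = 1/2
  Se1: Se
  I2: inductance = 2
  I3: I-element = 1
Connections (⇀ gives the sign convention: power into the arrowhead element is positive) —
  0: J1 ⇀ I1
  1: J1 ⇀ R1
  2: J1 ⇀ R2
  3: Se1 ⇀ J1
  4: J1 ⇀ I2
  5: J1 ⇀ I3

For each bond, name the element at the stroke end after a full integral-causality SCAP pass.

bond 0 |I1
bond 1 |R1
bond 2 |R2
bond 3 |J1
bond 4 |I2
bond 5 |I3

#3 stroke at J1  (source Se1 imposes e)
#0 stroke at I1  (0-jn J1 has e-setter on 3)
#1 stroke at R1  (common-e at J1 fixed by 3)
#2 stroke at R2  (0-jn J1 has e-setter on 3)
#4 stroke at I2  (J1 effort already set via bond 3)
#5 stroke at I3  (0-jn J1 has e-setter on 3)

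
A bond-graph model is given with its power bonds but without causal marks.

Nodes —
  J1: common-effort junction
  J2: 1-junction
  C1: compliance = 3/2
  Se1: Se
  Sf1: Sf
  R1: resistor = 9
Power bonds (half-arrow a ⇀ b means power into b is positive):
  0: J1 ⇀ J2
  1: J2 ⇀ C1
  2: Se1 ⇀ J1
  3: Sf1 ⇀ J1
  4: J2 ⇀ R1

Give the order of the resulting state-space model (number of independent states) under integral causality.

b2 |J1  (Se1: effort source, stroke at far end)
b3 |Sf1  (source Sf1 imposes f)
b0 |J2  (J1 effort already set via bond 2)
b1 |J2  (prefer integral on C1)
b4 |R1  (closing 1-jn rule on J2)

1  (C1 all integral)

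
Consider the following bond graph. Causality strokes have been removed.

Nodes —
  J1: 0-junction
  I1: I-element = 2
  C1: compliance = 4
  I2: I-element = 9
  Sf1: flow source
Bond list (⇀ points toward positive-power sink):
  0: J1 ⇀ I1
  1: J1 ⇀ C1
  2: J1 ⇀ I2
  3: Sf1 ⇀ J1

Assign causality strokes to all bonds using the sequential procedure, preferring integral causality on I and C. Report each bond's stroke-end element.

β3 →Sf1  (Sf1: flow source, stroke at near end)
β0 →I1  (I1 outputs flow p/I1)
β1 →J1  (C1 outputs effort q/C1)
β2 →I2  (J1: bond 1 brought effort, rest push out)

#0 stroke→I1
#1 stroke→J1
#2 stroke→I2
#3 stroke→Sf1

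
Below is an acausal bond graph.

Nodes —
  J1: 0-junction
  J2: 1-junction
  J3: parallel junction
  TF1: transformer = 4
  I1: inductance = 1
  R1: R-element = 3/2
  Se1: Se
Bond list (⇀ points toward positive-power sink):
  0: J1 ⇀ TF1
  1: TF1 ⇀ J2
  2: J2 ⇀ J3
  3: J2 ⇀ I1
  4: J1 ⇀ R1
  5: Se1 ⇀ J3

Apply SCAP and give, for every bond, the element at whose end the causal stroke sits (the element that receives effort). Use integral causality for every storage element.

β5 →J3  (source Se1 imposes e)
β2 →J2  (common-e at J3 fixed by 5)
β3 →I1  (I1 outputs flow p/I1)
β1 →J2  (1-jn J2 has f-setter on 3)
β0 →TF1  (through TF1, causality passes straight; one stroke at TF1)
β4 →J1  (only one effort-in slot at J1)

#0 →TF1
#1 →J2
#2 →J2
#3 →I1
#4 →J1
#5 →J3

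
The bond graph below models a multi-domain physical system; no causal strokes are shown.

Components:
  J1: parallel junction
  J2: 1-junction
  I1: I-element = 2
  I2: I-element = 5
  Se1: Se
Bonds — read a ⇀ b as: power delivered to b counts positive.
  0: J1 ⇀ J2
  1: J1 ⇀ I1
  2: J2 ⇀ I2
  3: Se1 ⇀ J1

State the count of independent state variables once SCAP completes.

bond 3 →J1  (source Se1 imposes e)
bond 0 →J2  (0-jn J1 has e-setter on 3)
bond 1 →I1  (J1: bond 3 brought effort, rest push out)
bond 2 →I2  (closing 1-jn rule on J2)

2  (I1, I2 all integral)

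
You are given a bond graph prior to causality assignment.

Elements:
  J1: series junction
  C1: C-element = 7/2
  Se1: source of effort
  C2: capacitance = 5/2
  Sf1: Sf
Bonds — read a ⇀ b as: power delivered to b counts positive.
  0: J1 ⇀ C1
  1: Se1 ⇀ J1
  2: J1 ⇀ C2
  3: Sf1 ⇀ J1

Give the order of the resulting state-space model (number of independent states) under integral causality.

2  (C1, C2 all integral)

#1 stroke at J1  (source Se1 imposes e)
#3 stroke at Sf1  (Sf1 fixes flow; stroke at Sf1)
#0 stroke at J1  (common-f at J1 fixed by 3)
#2 stroke at J1  (1-jn J1 has f-setter on 3)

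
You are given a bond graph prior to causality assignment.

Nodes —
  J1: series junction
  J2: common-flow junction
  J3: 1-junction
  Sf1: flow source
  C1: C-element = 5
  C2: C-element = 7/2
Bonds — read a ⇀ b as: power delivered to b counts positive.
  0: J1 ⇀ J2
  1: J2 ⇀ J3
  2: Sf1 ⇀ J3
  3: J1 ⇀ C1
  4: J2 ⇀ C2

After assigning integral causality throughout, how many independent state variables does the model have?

β2 stroke→Sf1  (Sf1 (Sf) sets flow on bond)
β1 stroke→J3  (1-jn J3 has f-setter on 2)
β0 stroke→J2  (J2 flow already set via bond 1)
β4 stroke→J2  (J2 flow already set via bond 1)
β3 stroke→J1  (J1: bond 0 brought flow, rest push out)

2  (C1, C2 all integral)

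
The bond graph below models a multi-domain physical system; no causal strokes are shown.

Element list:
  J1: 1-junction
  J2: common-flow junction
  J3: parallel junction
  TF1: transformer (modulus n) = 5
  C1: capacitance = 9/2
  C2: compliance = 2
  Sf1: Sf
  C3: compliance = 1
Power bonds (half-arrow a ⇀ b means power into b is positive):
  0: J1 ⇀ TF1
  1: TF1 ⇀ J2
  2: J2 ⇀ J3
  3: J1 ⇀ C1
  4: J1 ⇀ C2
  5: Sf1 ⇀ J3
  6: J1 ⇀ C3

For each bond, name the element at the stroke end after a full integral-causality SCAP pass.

bond 0 stroke→TF1
bond 1 stroke→J2
bond 2 stroke→J3
bond 3 stroke→J1
bond 4 stroke→J1
bond 5 stroke→Sf1
bond 6 stroke→J1

β5 |Sf1  (source Sf1 imposes f)
β2 |J3  (closing 0-jn rule on J3)
β1 |J2  (J2 flow already set via bond 2)
β0 |TF1  (TF1 one-in-one-out from 1)
β3 |J1  (common-f at J1 fixed by 0)
β4 |J1  (1-jn J1 has f-setter on 0)
β6 |J1  (J1 flow already set via bond 0)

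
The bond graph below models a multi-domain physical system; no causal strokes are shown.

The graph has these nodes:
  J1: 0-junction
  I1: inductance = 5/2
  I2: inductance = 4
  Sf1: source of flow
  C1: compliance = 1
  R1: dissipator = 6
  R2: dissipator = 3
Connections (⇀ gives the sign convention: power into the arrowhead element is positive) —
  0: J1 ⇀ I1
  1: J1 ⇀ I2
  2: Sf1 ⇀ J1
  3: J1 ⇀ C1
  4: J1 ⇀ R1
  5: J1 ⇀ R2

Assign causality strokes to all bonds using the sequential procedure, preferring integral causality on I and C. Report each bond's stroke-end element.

b0 |I1
b1 |I2
b2 |Sf1
b3 |J1
b4 |R1
b5 |R2

β2 stroke at Sf1  (source Sf1 imposes f)
β0 stroke at I1  (prefer integral on I1)
β1 stroke at I2  (I2: I, integral causality)
β3 stroke at J1  (C1: C, integral causality)
β4 stroke at R1  (J1: bond 3 brought effort, rest push out)
β5 stroke at R2  (common-e at J1 fixed by 3)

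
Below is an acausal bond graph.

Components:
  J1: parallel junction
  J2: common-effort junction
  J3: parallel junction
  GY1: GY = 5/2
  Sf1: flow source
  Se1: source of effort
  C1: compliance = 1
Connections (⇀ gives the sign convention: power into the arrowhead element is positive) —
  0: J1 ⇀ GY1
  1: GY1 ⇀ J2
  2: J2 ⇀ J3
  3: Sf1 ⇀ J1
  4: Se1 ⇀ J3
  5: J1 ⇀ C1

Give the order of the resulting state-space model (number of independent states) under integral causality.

b3 |Sf1  (Sf1: flow source, stroke at near end)
b4 |J3  (Se1: effort source, stroke at far end)
b2 |J2  (0-jn J3 has e-setter on 4)
b1 |GY1  (0-jn J2 has e-setter on 2)
b0 |GY1  (GY GY1: same side as bond 1)
b5 |J1  (closing 0-jn rule on J1)

1  (C1 all integral)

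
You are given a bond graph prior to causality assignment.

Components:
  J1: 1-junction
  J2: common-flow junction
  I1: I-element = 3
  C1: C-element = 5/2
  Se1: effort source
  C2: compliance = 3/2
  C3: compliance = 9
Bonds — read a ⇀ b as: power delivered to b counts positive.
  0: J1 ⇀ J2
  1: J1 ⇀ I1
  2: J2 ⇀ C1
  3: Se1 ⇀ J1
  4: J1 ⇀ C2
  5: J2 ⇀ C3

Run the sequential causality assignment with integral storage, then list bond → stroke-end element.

bond 0 →J1
bond 1 →I1
bond 2 →J2
bond 3 →J1
bond 4 →J1
bond 5 →J2

b3 stroke at J1  (Se1: effort source, stroke at far end)
b1 stroke at I1  (I1 outputs flow p/I1)
b0 stroke at J1  (J1: bond 1 brought flow, rest push out)
b4 stroke at J1  (common-f at J1 fixed by 1)
b2 stroke at J2  (J2: bond 0 brought flow, rest push out)
b5 stroke at J2  (1-jn J2 has f-setter on 0)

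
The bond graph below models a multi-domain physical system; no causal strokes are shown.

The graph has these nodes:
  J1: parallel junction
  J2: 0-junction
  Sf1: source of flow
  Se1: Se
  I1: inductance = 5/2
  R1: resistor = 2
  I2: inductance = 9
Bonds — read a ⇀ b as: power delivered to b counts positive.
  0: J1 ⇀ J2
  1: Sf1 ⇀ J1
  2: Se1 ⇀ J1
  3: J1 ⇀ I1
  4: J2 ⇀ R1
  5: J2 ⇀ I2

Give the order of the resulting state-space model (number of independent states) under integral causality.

2  (I1, I2 all integral)

bond 1 stroke→Sf1  (Sf1 (Sf) sets flow on bond)
bond 2 stroke→J1  (Se1 (Se) sets effort on bond)
bond 0 stroke→J2  (J1 effort already set via bond 2)
bond 3 stroke→I1  (J1 effort already set via bond 2)
bond 4 stroke→R1  (common-e at J2 fixed by 0)
bond 5 stroke→I2  (J2: bond 0 brought effort, rest push out)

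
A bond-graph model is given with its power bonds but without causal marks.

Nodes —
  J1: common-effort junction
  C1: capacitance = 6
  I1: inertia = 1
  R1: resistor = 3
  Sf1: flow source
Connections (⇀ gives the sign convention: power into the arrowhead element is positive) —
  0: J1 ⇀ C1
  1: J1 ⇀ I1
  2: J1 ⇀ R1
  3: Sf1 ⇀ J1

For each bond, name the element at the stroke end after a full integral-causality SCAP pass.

#3 →Sf1  (Sf1 fixes flow; stroke at Sf1)
#0 →J1  (C1: C, integral causality)
#1 →I1  (common-e at J1 fixed by 0)
#2 →R1  (J1 effort already set via bond 0)

#0 |J1
#1 |I1
#2 |R1
#3 |Sf1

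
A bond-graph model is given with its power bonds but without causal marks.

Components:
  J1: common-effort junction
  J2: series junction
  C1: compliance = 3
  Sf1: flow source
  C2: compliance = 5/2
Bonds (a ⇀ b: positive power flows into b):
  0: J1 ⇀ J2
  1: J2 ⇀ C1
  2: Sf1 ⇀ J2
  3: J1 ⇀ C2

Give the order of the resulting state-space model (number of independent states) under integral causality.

2  (C1, C2 all integral)

#2 stroke at Sf1  (Sf1 fixes flow; stroke at Sf1)
#0 stroke at J2  (1-jn J2 has f-setter on 2)
#1 stroke at J2  (J2: bond 2 brought flow, rest push out)
#3 stroke at J1  (J1 needs exactly one e-in)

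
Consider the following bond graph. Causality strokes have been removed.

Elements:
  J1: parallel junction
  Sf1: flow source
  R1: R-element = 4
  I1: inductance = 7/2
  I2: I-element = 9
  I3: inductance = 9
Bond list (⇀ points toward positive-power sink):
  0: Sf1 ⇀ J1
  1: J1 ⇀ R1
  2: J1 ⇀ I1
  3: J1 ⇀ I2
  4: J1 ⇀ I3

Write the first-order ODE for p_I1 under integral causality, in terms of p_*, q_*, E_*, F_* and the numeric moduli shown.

bond 0 stroke→Sf1  (source Sf1 imposes f)
bond 2 stroke→I1  (I1 outputs flow p/I1)
bond 3 stroke→I2  (I2: I, integral causality)
bond 4 stroke→I3  (I3: I, integral causality)
bond 1 stroke→J1  (J1: last free bond brings effort in)

dp_I1/dt = 4*F_Sf1 - 8*p_I1/7 - 4*p_I2/9 - 4*p_I3/9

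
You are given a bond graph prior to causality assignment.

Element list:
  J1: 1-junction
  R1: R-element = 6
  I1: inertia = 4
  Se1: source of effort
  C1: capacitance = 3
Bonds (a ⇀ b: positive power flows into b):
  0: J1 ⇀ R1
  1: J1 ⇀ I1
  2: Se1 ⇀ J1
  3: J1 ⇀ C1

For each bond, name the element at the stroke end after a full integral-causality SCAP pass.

β0 →J1
β1 →I1
β2 →J1
β3 →J1

bond 2 stroke at J1  (source Se1 imposes e)
bond 1 stroke at I1  (I1 outputs flow p/I1)
bond 0 stroke at J1  (J1 flow already set via bond 1)
bond 3 stroke at J1  (common-f at J1 fixed by 1)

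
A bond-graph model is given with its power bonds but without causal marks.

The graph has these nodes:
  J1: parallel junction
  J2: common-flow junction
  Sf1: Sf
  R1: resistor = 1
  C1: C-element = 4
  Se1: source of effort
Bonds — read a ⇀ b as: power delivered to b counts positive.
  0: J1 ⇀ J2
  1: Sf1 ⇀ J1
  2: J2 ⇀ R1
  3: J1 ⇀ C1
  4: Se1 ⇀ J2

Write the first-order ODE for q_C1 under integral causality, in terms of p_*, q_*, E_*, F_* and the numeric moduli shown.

b1 →Sf1  (Sf1: flow source, stroke at near end)
b4 →J2  (Se1 fixes effort; stroke away)
b3 →J1  (C1: C, integral causality)
b0 →J2  (J1 effort already set via bond 3)
b2 →R1  (J2 needs exactly one f-in)

dq_C1/dt = -E_Se1 + F_Sf1 - q_C1/4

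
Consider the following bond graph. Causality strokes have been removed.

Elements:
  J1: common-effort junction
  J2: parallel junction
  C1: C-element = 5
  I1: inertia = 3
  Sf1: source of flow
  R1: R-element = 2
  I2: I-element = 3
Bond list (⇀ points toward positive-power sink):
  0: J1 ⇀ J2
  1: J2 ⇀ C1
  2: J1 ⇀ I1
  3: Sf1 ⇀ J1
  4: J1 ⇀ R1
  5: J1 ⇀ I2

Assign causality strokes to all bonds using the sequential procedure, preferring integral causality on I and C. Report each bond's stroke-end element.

#0 →J1
#1 →J2
#2 →I1
#3 →Sf1
#4 →R1
#5 →I2

b3 stroke→Sf1  (Sf1 (Sf) sets flow on bond)
b1 stroke→J2  (prefer integral on C1)
b0 stroke→J1  (J2 effort already set via bond 1)
b2 stroke→I1  (0-jn J1 has e-setter on 0)
b4 stroke→R1  (J1: bond 0 brought effort, rest push out)
b5 stroke→I2  (common-e at J1 fixed by 0)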